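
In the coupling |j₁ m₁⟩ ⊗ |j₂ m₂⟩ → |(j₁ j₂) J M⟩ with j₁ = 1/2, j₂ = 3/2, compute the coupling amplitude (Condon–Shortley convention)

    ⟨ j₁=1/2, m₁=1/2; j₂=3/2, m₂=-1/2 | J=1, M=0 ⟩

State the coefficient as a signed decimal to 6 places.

+0.707107

j₁+j₂−J=1  J+j₁−j₂=0  J−j₁+j₂=2  j₁+j₂+J+1=4
(j₁±m₁, j₂±m₂, J±M) = (1,0,1,2,1,1)
P² = 1/2
sum k=0..0:
  [0] +1/1 = 1
S = 1
C² = P²·S² = 1/2 ; C = +0.707107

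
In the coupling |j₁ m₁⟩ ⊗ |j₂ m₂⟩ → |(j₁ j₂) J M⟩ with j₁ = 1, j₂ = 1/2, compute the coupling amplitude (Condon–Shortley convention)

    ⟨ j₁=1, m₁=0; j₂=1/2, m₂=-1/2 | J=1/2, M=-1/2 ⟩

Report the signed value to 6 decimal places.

√[2·1!1!0!/3! · 1!1!0!1!0!1!] = √(1/3)
  +(−1)^0/∏(0,1,1,0,0,0)! = 1  (running 1)
⟨..|..⟩ = √(1/3)·(1) = +0.577350

+0.577350  (= +√(1/3))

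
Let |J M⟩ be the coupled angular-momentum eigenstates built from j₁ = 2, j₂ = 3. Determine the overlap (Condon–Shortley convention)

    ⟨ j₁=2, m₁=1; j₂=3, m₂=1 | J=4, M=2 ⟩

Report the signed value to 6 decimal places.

+√(1/28) = +0.188982

√[9·1!3!5!/10! · 3!1!4!2!6!2!] = √(5184/7)
  +(−1)^0/∏(0,1,1,4,2,1)! = 1/48  (running 1/48)
  +(−1)^1/∏(1,0,0,3,3,2)! = -1/72  (running 1/144)
⟨..|..⟩ = √(5184/7)·(1/144) = +0.188982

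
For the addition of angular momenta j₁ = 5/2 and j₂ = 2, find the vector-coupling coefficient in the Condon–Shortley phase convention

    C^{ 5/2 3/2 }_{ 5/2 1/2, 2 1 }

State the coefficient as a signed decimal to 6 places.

j₁+j₂−J=2  J+j₁−j₂=3  J−j₁+j₂=2  j₁+j₂+J+1=8
(j₁±m₁, j₂±m₂, J±M) = (3,2,3,1,4,1)
P² = 216/35
sum k=1..2:
  [1] −1/4 = -1/4
  [2] +1/12 = 1/12
S = -1/6
C² = P²·S² = 6/35 ; C = -0.414039

-0.414039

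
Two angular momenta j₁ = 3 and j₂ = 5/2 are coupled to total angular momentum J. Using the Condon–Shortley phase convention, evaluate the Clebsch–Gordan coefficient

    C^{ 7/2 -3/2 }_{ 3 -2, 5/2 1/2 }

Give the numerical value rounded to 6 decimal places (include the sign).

+√(2/21) ≈ +0.308607

j₁+j₂−J=2  J+j₁−j₂=4  J−j₁+j₂=3  j₁+j₂+J+1=10
(j₁±m₁, j₂±m₂, J±M) = (1,5,3,2,2,5)
P² = 1536/7
sum k=1..2:
  [1] −1/48 = -1/48
  [2] +1/24 = 1/24
S = 1/48
C² = P²·S² = 2/21 ; C = +0.308607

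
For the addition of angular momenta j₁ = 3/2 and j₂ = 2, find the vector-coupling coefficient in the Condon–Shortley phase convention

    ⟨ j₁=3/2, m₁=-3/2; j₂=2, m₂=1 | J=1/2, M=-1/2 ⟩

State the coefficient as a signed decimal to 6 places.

−√(1/10) ≈ -0.316228

j₁+j₂−J=3  J+j₁−j₂=0  J−j₁+j₂=1  j₁+j₂+J+1=5
(j₁±m₁, j₂±m₂, J±M) = (0,3,3,1,0,1)
P² = 18/5
sum k=3..3:
  [3] −1/6 = -1/6
S = -1/6
C² = P²·S² = 1/10 ; C = -0.316228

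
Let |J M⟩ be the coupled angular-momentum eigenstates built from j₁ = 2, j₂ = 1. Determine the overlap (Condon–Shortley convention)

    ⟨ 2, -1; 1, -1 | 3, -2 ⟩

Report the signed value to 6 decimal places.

+√(2/3) ≈ +0.816497

triangle: 0!*4!*2!/7! = 48/5040
(j±m)!: 1!*3!*0!*2!*1!*5! = 1440
prefactor² = (2J+1)*Δ*N² = 96
  k=0: +1/(0!*0!*3!*0!*1!*2!) = 1/12
Σ = 1/12  ⇒  CG² = 96*1/12² = 2/3
CG = +√(2/3) = +0.816497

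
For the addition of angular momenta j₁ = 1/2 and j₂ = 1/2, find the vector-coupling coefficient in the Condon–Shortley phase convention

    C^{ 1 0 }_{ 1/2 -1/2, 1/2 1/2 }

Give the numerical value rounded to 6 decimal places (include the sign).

j₁+j₂−J=0  J+j₁−j₂=1  J−j₁+j₂=1  j₁+j₂+J+1=3
(j₁±m₁, j₂±m₂, J±M) = (0,1,1,0,1,1)
P² = 1/2
sum k=0..0:
  [0] +1/1 = 1
S = 1
C² = P²·S² = 1/2 ; C = +0.707107

+√(1/2) = +0.707107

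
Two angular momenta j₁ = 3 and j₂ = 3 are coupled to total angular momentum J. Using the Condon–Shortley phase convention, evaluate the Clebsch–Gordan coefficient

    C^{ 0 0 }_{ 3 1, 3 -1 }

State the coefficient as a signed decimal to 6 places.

√[1·6!0!0!/7! · 4!2!2!4!0!0!] = √(2304/7)
  +(−1)^2/∏(2,4,0,0,0,0)! = 1/48  (running 1/48)
⟨..|..⟩ = √(2304/7)·(1/48) = +0.377964

+0.377964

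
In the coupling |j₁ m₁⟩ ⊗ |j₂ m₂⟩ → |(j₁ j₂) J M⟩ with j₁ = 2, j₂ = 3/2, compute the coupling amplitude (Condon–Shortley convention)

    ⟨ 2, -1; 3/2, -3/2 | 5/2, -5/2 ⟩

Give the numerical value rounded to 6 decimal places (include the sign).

√[6·1!3!2!/7! · 1!3!0!3!0!5!] = √(432/7)
  +(−1)^0/∏(0,1,3,0,0,2)! = 1/12  (running 1/12)
⟨..|..⟩ = √(432/7)·(1/12) = +0.654654

+√(3/7) ≈ +0.654654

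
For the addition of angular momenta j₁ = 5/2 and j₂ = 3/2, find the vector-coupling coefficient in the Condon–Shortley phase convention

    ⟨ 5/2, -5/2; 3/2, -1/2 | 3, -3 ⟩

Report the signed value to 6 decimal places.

triangle: 1!×4!×2!/8! = 48/40320
(j±m)!: 0!×5!×1!×2!×0!×6! = 172800
prefactor² = (2J+1)×Δ×N² = 1440
  k=1: −1/(1!×0!×4!×0!×0!×2!) = -1/48
Σ = -1/48  ⇒  CG² = 1440×(-1/48)² = 5/8
CG = −√(5/8) = -0.790569

-0.790569  (= −√(5/8))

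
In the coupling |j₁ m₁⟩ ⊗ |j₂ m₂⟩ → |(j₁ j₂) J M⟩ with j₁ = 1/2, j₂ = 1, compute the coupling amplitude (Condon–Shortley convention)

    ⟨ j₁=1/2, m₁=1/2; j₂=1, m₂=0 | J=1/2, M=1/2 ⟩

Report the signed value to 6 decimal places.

+0.577350  (= +√(1/3))

√[2·1!0!1!/3! · 1!0!1!1!1!0!] = √(1/3)
  +(−1)^0/∏(0,1,0,1,0,0)! = 1  (running 1)
⟨..|..⟩ = √(1/3)·(1) = +0.577350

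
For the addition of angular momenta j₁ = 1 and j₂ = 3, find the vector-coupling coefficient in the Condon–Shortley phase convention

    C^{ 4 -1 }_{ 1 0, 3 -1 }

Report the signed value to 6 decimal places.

triangle: 0!·2!·6!/9! = 1440/362880
(j±m)!: 1!·1!·2!·4!·3!·5! = 34560
prefactor² = (2J+1)·Δ·N² = 8640/7
  k=0: +1/(0!·0!·1!·2!·1!·4!) = 1/48
Σ = 1/48  ⇒  CG² = 8640/7·1/48² = 15/28
CG = +√(15/28) = +0.731925

+0.731925  (= +√(15/28))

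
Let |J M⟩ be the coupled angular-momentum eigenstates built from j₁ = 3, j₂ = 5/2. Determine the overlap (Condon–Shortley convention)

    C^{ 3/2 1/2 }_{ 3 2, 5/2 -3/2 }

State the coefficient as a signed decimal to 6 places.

-0.218218

√[4·4!2!1!/8! · 5!1!1!4!2!1!] = √(192/7)
  +(−1)^0/∏(0,4,1,1,1,0)! = 1/24  (running 1/24)
  +(−1)^1/∏(1,3,0,0,2,1)! = -1/12  (running -1/24)
⟨..|..⟩ = √(192/7)·(-1/24) = -0.218218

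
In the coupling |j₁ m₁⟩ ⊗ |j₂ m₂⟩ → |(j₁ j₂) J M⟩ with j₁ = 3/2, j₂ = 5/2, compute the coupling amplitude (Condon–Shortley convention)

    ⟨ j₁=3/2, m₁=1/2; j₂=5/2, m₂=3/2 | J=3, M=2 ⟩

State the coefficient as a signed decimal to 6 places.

triangle: 1!*2!*4!/8! = 48/40320
(j±m)!: 2!*1!*4!*1!*5!*1! = 5760
prefactor² = (2J+1)*Δ*N² = 48
  k=0: +1/(0!*1!*1!*4!*1!*0!) = 1/24
  k=1: −1/(1!*0!*0!*3!*2!*1!) = -1/12
Σ = -1/24  ⇒  CG² = 48*(-1/24)² = 1/12
CG = −√(1/12) = -0.288675

−√(1/12) ≈ -0.288675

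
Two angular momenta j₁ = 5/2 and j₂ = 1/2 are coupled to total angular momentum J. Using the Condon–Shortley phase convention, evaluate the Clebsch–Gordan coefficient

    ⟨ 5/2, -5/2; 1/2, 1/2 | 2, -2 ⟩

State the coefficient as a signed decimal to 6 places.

−√(5/6) = -0.912871

triangle: 1!·4!·0!/6! = 24/720
(j±m)!: 0!·5!·1!·0!·0!·4! = 2880
prefactor² = (2J+1)·Δ·N² = 480
  k=1: −1/(1!·0!·4!·0!·0!·0!) = -1/24
Σ = -1/24  ⇒  CG² = 480·(-1/24)² = 5/6
CG = −√(5/6) = -0.912871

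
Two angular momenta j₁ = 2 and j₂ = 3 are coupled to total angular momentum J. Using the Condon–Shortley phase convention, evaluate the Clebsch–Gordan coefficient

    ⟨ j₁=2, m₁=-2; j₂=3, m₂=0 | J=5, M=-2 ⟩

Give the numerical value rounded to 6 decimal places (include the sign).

+√(1/6) = +0.408248

√[11·0!4!6!/11! · 0!4!3!3!3!7!] = √(124416)
  +(−1)^0/∏(0,0,4,3,0,3)! = 1/864  (running 1/864)
⟨..|..⟩ = √(124416)·(1/864) = +0.408248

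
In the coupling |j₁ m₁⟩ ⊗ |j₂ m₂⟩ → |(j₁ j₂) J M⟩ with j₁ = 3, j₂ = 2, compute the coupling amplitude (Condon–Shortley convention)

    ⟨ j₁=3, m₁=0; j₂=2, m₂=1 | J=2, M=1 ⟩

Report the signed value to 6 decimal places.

j₁+j₂−J=3  J+j₁−j₂=3  J−j₁+j₂=1  j₁+j₂+J+1=8
(j₁±m₁, j₂±m₂, J±M) = (3,3,3,1,3,1)
P² = 81/14
sum k=2..3:
  [2] +1/4 = 1/4
  [3] −1/36 = -1/36
S = 2/9
C² = P²·S² = 2/7 ; C = +0.534522

+√(2/7) ≈ +0.534522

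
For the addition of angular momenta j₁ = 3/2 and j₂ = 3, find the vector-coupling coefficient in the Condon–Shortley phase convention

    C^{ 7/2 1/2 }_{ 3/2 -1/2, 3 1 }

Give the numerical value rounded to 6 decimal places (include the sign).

-0.534522  (= −√(2/7))

triangle: 1!·2!·5!/9! = 240/362880
(j±m)!: 1!·2!·4!·2!·4!·3! = 13824
prefactor² = (2J+1)·Δ·N² = 512/7
  k=0: +1/(0!·1!·2!·4!·0!·1!) = 1/48
  k=1: −1/(1!·0!·1!·3!·1!·2!) = -1/12
Σ = -1/16  ⇒  CG² = 512/7·(-1/16)² = 2/7
CG = −√(2/7) = -0.534522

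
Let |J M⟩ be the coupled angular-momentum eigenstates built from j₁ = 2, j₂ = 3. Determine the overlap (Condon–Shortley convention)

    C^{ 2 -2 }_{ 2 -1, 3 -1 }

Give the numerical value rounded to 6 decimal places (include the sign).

√[5·3!1!3!/8! · 1!3!2!4!0!4!] = √(216/7)
  +(−1)^2/∏(2,1,1,0,0,3)! = 1/12  (running 1/12)
⟨..|..⟩ = √(216/7)·(1/12) = +0.462910

+√(3/14) = +0.462910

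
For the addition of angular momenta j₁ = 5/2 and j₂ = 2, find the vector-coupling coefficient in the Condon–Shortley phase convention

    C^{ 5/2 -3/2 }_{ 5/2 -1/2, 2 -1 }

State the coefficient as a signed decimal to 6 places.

j₁+j₂−J=2  J+j₁−j₂=3  J−j₁+j₂=2  j₁+j₂+J+1=8
(j₁±m₁, j₂±m₂, J±M) = (2,3,1,3,1,4)
P² = 216/35
sum k=0..1:
  [0] +1/12 = 1/12
  [1] −1/4 = -1/4
S = -1/6
C² = P²·S² = 6/35 ; C = -0.414039

−√(6/35) ≈ -0.414039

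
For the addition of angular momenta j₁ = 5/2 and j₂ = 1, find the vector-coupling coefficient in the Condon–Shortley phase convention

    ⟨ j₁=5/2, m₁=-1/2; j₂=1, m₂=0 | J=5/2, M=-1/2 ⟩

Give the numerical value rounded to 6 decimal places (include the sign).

j₁+j₂−J=1  J+j₁−j₂=4  J−j₁+j₂=1  j₁+j₂+J+1=7
(j₁±m₁, j₂±m₂, J±M) = (2,3,1,1,2,3)
P² = 144/35
sum k=0..1:
  [0] +1/6 = 1/6
  [1] −1/4 = -1/4
S = -1/12
C² = P²·S² = 1/35 ; C = -0.169031

−√(1/35) ≈ -0.169031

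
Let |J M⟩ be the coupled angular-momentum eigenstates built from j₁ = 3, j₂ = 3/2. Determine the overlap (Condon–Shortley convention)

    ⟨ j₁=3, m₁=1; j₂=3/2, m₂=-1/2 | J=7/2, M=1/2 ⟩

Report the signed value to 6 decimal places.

+√(2/7) ≈ +0.534522

j₁+j₂−J=1  J+j₁−j₂=5  J−j₁+j₂=2  j₁+j₂+J+1=9
(j₁±m₁, j₂±m₂, J±M) = (4,2,1,2,4,3)
P² = 512/7
sum k=0..1:
  [0] +1/12 = 1/12
  [1] −1/48 = -1/48
S = 1/16
C² = P²·S² = 2/7 ; C = +0.534522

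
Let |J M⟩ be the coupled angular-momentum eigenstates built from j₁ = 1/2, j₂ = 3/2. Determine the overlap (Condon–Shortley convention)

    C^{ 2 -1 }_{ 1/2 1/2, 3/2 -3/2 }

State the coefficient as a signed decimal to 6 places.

+0.500000

triangle: 0!·1!·3!/5! = 6/120
(j±m)!: 1!·0!·0!·3!·1!·3! = 36
prefactor² = (2J+1)·Δ·N² = 9
  k=0: +1/(0!·0!·0!·0!·1!·3!) = 1/6
Σ = 1/6  ⇒  CG² = 9·1/6² = 1/4
CG = +√(1/4) = +0.500000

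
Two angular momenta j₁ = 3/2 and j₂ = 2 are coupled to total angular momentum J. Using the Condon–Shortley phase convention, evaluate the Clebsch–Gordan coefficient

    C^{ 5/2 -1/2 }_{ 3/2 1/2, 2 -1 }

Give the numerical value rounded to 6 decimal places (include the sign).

+0.597614

√[6·1!2!3!/7! · 2!1!1!3!2!3!] = √(72/35)
  +(−1)^0/∏(0,1,1,1,1,2)! = 1/2  (running 1/2)
  +(−1)^1/∏(1,0,0,0,2,3)! = -1/12  (running 5/12)
⟨..|..⟩ = √(72/35)·(5/12) = +0.597614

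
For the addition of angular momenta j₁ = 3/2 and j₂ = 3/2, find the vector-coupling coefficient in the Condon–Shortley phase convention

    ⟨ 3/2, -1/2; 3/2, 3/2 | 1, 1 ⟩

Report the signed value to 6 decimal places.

+√(3/10) = +0.547723

j₁+j₂−J=2  J+j₁−j₂=1  J−j₁+j₂=1  j₁+j₂+J+1=5
(j₁±m₁, j₂±m₂, J±M) = (1,2,3,0,2,0)
P² = 6/5
sum k=2..2:
  [2] +1/2 = 1/2
S = 1/2
C² = P²·S² = 3/10 ; C = +0.547723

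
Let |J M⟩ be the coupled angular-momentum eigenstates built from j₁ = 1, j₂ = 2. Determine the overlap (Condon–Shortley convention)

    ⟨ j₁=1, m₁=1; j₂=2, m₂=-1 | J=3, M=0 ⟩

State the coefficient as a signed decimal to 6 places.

√[7·0!2!4!/7! · 2!0!1!3!3!3!] = √(144/5)
  +(−1)^0/∏(0,0,0,1,2,3)! = 1/12  (running 1/12)
⟨..|..⟩ = √(144/5)·(1/12) = +0.447214

+√(1/5) ≈ +0.447214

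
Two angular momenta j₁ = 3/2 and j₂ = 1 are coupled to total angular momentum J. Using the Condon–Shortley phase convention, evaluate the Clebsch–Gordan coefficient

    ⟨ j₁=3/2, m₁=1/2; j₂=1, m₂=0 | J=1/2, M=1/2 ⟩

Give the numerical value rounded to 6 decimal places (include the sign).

−√(1/3) = -0.577350

triangle: 2!*1!*0!/4! = 2/24
(j±m)!: 2!*1!*1!*1!*1!*0! = 2
prefactor² = (2J+1)*Δ*N² = 1/3
  k=1: −1/(1!*1!*0!*0!*1!*0!) = -1
Σ = -1  ⇒  CG² = 1/3*(-1)² = 1/3
CG = −√(1/3) = -0.577350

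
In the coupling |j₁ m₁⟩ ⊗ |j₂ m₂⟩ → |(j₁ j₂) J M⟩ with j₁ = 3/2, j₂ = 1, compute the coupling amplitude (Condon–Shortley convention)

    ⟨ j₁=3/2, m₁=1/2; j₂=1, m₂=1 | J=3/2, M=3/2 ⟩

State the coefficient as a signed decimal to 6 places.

-0.632456

triangle: 1!×2!×1!/5! = 2/120
(j±m)!: 2!×1!×2!×0!×3!×0! = 24
prefactor² = (2J+1)×Δ×N² = 8/5
  k=1: −1/(1!×0!×0!×1!×2!×0!) = -1/2
Σ = -1/2  ⇒  CG² = 8/5×(-1/2)² = 2/5
CG = −√(2/5) = -0.632456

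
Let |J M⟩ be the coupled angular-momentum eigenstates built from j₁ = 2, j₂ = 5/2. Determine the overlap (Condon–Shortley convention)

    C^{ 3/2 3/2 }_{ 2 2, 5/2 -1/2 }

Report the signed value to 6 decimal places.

+0.338062

j₁+j₂−J=3  J+j₁−j₂=1  J−j₁+j₂=2  j₁+j₂+J+1=7
(j₁±m₁, j₂±m₂, J±M) = (4,0,2,3,3,0)
P² = 576/35
sum k=0..0:
  [0] +1/12 = 1/12
S = 1/12
C² = P²·S² = 4/35 ; C = +0.338062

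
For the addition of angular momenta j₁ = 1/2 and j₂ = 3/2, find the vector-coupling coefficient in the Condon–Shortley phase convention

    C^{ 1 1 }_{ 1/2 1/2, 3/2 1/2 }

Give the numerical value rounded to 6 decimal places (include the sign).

j₁+j₂−J=1  J+j₁−j₂=0  J−j₁+j₂=2  j₁+j₂+J+1=4
(j₁±m₁, j₂±m₂, J±M) = (1,0,2,1,2,0)
P² = 1
sum k=0..0:
  [0] +1/2 = 1/2
S = 1/2
C² = P²·S² = 1/4 ; C = +0.500000

+√(1/4) = +0.500000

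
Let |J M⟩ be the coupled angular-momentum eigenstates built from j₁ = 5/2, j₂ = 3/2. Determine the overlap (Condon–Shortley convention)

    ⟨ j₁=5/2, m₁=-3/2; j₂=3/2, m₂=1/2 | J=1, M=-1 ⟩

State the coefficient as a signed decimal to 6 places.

j₁+j₂−J=3  J+j₁−j₂=2  J−j₁+j₂=0  j₁+j₂+J+1=6
(j₁±m₁, j₂±m₂, J±M) = (1,4,2,1,0,2)
P² = 24/5
sum k=2..2:
  [2] +1/4 = 1/4
S = 1/4
C² = P²·S² = 3/10 ; C = +0.547723

+0.547723  (= +√(3/10))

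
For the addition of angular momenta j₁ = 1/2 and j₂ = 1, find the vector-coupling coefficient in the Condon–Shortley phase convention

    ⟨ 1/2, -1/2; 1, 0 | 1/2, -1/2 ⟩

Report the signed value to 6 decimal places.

√[2·1!0!1!/3! · 0!1!1!1!0!1!] = √(1/3)
  +(−1)^1/∏(1,0,0,0,0,1)! = -1  (running -1)
⟨..|..⟩ = √(1/3)·(-1) = -0.577350

-0.577350  (= −√(1/3))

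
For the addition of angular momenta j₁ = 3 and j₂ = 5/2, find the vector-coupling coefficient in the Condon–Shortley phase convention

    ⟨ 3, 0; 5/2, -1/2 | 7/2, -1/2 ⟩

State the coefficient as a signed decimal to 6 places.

−√(4/21) ≈ -0.436436

triangle: 2!*4!*3!/10! = 288/3628800
(j±m)!: 3!*3!*2!*3!*3!*4! = 62208
prefactor² = (2J+1)*Δ*N² = 6912/175
  k=0: +1/(0!*2!*3!*2!*1!*1!) = 1/24
  k=1: −1/(1!*1!*2!*1!*2!*2!) = -1/8
  k=2: +1/(2!*0!*1!*0!*3!*3!) = 1/72
Σ = -5/72  ⇒  CG² = 6912/175*(-5/72)² = 4/21
CG = −√(4/21) = -0.436436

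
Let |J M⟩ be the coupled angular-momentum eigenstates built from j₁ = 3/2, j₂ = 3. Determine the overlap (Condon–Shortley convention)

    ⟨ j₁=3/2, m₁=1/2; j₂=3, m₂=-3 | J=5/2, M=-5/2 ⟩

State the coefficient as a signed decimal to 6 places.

triangle: 2!·1!·4!/8! = 48/40320
(j±m)!: 2!·1!·0!·6!·0!·5! = 172800
prefactor² = (2J+1)·Δ·N² = 8640/7
  k=0: +1/(0!·2!·1!·0!·0!·4!) = 1/48
Σ = 1/48  ⇒  CG² = 8640/7·1/48² = 15/28
CG = +√(15/28) = +0.731925

+0.731925  (= +√(15/28))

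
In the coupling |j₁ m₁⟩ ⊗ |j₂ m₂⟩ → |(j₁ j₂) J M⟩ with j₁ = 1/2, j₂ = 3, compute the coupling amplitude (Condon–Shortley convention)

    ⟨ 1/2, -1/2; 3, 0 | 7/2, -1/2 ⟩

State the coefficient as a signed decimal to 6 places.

+0.755929

√[8·0!1!6!/8! · 0!1!3!3!3!4!] = √(5184/7)
  +(−1)^0/∏(0,0,1,3,0,3)! = 1/36  (running 1/36)
⟨..|..⟩ = √(5184/7)·(1/36) = +0.755929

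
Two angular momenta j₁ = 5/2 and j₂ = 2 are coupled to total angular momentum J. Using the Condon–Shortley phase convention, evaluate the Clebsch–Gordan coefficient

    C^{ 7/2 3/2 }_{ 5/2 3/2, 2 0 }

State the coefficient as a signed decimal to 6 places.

+0.534522

√[8·1!4!3!/9! · 4!1!2!2!5!2!] = √(512/7)
  +(−1)^0/∏(0,1,1,2,3,1)! = 1/12  (running 1/12)
  +(−1)^1/∏(1,0,0,1,4,2)! = -1/48  (running 1/16)
⟨..|..⟩ = √(512/7)·(1/16) = +0.534522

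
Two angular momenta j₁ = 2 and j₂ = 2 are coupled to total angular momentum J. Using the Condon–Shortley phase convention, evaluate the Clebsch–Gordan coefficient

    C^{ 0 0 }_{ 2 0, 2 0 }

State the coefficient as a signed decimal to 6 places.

+0.447214

j₁+j₂−J=4  J+j₁−j₂=0  J−j₁+j₂=0  j₁+j₂+J+1=5
(j₁±m₁, j₂±m₂, J±M) = (2,2,2,2,0,0)
P² = 16/5
sum k=2..2:
  [2] +1/4 = 1/4
S = 1/4
C² = P²·S² = 1/5 ; C = +0.447214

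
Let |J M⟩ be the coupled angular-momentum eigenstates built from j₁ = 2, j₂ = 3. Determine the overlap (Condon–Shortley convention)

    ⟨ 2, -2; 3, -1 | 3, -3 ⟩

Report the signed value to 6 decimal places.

+0.408248

√[7·2!2!4!/9! · 0!4!2!4!0!6!] = √(1536)
  +(−1)^2/∏(2,0,2,0,0,4)! = 1/96  (running 1/96)
⟨..|..⟩ = √(1536)·(1/96) = +0.408248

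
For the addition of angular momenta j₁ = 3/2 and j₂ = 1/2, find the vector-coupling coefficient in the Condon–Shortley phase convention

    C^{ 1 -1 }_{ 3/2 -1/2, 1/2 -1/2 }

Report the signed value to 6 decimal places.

√[3·1!2!0!/4! · 1!2!0!1!0!2!] = √(1)
  +(−1)^0/∏(0,1,2,0,0,0)! = 1/2  (running 1/2)
⟨..|..⟩ = √(1)·(1/2) = +0.500000

+√(1/4) = +0.500000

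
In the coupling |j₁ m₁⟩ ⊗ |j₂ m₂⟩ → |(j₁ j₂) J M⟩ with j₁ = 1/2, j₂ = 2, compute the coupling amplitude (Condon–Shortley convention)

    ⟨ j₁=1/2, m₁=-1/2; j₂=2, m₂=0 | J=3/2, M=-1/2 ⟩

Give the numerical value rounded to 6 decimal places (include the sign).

j₁+j₂−J=1  J+j₁−j₂=0  J−j₁+j₂=3  j₁+j₂+J+1=5
(j₁±m₁, j₂±m₂, J±M) = (0,1,2,2,1,2)
P² = 8/5
sum k=1..1:
  [1] −1/2 = -1/2
S = -1/2
C² = P²·S² = 2/5 ; C = -0.632456

−√(2/5) ≈ -0.632456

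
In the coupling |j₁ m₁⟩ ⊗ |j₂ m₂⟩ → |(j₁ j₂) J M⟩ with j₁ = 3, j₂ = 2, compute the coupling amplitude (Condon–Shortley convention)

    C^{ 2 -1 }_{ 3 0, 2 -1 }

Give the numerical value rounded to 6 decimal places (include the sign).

-0.534522

j₁+j₂−J=3  J+j₁−j₂=3  J−j₁+j₂=1  j₁+j₂+J+1=8
(j₁±m₁, j₂±m₂, J±M) = (3,3,1,3,1,3)
P² = 81/14
sum k=0..1:
  [0] +1/36 = 1/36
  [1] −1/4 = -1/4
S = -2/9
C² = P²·S² = 2/7 ; C = -0.534522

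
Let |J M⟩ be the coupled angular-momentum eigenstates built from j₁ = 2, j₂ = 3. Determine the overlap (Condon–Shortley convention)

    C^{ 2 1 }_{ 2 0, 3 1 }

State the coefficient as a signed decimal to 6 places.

+√(1/7) = +0.377964

triangle: 3!×1!×3!/8! = 36/40320
(j±m)!: 2!×2!×4!×2!×3!×1! = 1152
prefactor² = (2J+1)×Δ×N² = 36/7
  k=1: −1/(1!×2!×1!×3!×0!×0!) = -1/12
  k=2: +1/(2!×1!×0!×2!×1!×1!) = 1/4
Σ = 1/6  ⇒  CG² = 36/7×1/6² = 1/7
CG = +√(1/7) = +0.377964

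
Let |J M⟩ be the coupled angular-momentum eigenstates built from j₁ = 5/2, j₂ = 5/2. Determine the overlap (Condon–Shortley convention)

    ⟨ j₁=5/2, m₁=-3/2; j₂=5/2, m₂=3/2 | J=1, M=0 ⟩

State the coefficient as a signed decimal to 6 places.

j₁+j₂−J=4  J+j₁−j₂=1  J−j₁+j₂=1  j₁+j₂+J+1=7
(j₁±m₁, j₂±m₂, J±M) = (1,4,4,1,1,1)
P² = 288/35
sum k=3..4:
  [3] −1/6 = -1/6
  [4] +1/24 = 1/24
S = -1/8
C² = P²·S² = 9/70 ; C = -0.358569

-0.358569  (= −√(9/70))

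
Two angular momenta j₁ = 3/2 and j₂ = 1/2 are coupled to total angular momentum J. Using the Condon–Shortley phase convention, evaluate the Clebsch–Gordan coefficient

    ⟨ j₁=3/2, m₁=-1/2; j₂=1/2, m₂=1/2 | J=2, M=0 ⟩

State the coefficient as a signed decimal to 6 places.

j₁+j₂−J=0  J+j₁−j₂=3  J−j₁+j₂=1  j₁+j₂+J+1=5
(j₁±m₁, j₂±m₂, J±M) = (1,2,1,0,2,2)
P² = 2
sum k=0..0:
  [0] +1/2 = 1/2
S = 1/2
C² = P²·S² = 1/2 ; C = +0.707107

+√(1/2) = +0.707107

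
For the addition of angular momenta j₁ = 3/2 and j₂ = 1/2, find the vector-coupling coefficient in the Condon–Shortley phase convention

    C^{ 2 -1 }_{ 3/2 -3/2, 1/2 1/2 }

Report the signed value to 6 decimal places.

+√(1/4) = +0.500000

j₁+j₂−J=0  J+j₁−j₂=3  J−j₁+j₂=1  j₁+j₂+J+1=5
(j₁±m₁, j₂±m₂, J±M) = (0,3,1,0,1,3)
P² = 9
sum k=0..0:
  [0] +1/6 = 1/6
S = 1/6
C² = P²·S² = 1/4 ; C = +0.500000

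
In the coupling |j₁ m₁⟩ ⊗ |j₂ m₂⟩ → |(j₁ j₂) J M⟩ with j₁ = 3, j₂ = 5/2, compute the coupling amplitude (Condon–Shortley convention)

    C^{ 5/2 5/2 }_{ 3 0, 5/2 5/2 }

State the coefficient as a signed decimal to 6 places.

j₁+j₂−J=3  J+j₁−j₂=3  J−j₁+j₂=2  j₁+j₂+J+1=9
(j₁±m₁, j₂±m₂, J±M) = (3,3,5,0,5,0)
P² = 4320/7
sum k=3..3:
  [3] −1/72 = -1/72
S = -1/72
C² = P²·S² = 5/42 ; C = -0.345033

−√(5/42) = -0.345033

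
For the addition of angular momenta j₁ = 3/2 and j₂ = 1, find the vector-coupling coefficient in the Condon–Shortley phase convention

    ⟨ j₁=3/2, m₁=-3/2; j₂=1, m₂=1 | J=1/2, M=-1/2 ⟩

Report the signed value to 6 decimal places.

+0.707107  (= +√(1/2))

√[2·2!1!0!/4! · 0!3!2!0!0!1!] = √(2)
  +(−1)^2/∏(2,0,1,0,0,0)! = 1/2  (running 1/2)
⟨..|..⟩ = √(2)·(1/2) = +0.707107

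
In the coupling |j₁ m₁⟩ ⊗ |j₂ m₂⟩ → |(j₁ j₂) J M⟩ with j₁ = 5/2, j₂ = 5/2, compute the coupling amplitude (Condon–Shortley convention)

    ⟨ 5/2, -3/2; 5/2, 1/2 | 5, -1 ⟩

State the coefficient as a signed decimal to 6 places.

+√(5/21) = +0.487950

triangle: 0!·5!·5!/11! = 14400/39916800
(j±m)!: 1!·4!·3!·2!·4!·6! = 4976640
prefactor² = (2J+1)·Δ·N² = 138240/7
  k=0: +1/(0!·0!·4!·3!·1!·2!) = 1/288
Σ = 1/288  ⇒  CG² = 138240/7·1/288² = 5/21
CG = +√(5/21) = +0.487950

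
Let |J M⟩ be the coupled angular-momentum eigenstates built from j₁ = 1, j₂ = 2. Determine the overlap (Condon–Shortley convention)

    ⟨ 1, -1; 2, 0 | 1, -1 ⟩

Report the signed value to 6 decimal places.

+√(1/10) = +0.316228

√[3·2!0!2!/5! · 0!2!2!2!0!2!] = √(8/5)
  +(−1)^2/∏(2,0,0,0,0,2)! = 1/4  (running 1/4)
⟨..|..⟩ = √(8/5)·(1/4) = +0.316228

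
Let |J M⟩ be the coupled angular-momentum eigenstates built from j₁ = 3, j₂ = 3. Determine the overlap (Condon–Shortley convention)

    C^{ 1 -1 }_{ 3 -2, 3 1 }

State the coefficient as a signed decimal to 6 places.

triangle: 5!*1!*1!/8! = 120/40320
(j±m)!: 1!*5!*4!*2!*0!*2! = 11520
prefactor² = (2J+1)*Δ*N² = 720/7
  k=4: +1/(4!*1!*1!*0!*0!*1!) = 1/24
Σ = 1/24  ⇒  CG² = 720/7*1/24² = 5/28
CG = +√(5/28) = +0.422577

+0.422577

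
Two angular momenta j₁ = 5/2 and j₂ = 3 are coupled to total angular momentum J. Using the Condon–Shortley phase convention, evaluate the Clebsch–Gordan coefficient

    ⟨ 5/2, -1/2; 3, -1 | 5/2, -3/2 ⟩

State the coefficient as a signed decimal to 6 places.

j₁+j₂−J=3  J+j₁−j₂=2  J−j₁+j₂=3  j₁+j₂+J+1=9
(j₁±m₁, j₂±m₂, J±M) = (2,3,2,4,1,4)
P² = 576/35
sum k=1..2:
  [1] −1/8 = -1/8
  [2] +1/12 = 1/12
S = -1/24
C² = P²·S² = 1/35 ; C = -0.169031

−√(1/35) = -0.169031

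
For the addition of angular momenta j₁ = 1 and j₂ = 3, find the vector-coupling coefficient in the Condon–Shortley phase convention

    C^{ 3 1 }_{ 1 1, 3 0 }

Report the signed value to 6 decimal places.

+0.707107

√[7·1!1!5!/8! · 2!0!3!3!4!2!] = √(72)
  +(−1)^0/∏(0,1,0,3,1,2)! = 1/12  (running 1/12)
⟨..|..⟩ = √(72)·(1/12) = +0.707107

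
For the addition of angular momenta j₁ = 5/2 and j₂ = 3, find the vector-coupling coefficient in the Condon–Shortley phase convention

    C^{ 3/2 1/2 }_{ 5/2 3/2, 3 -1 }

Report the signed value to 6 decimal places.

j₁+j₂−J=4  J+j₁−j₂=1  J−j₁+j₂=2  j₁+j₂+J+1=8
(j₁±m₁, j₂±m₂, J±M) = (4,1,2,4,2,1)
P² = 384/35
sum k=0..1:
  [0] +1/48 = 1/48
  [1] −1/6 = -1/6
S = -7/48
C² = P²·S² = 7/30 ; C = -0.483046

−√(7/30) = -0.483046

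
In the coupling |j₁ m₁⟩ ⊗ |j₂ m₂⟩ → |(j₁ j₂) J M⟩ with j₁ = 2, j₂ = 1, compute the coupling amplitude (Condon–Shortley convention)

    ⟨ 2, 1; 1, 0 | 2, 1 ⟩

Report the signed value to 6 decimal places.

j₁+j₂−J=1  J+j₁−j₂=3  J−j₁+j₂=1  j₁+j₂+J+1=6
(j₁±m₁, j₂±m₂, J±M) = (3,1,1,1,3,1)
P² = 3/2
sum k=0..1:
  [0] +1/2 = 1/2
  [1] −1/6 = -1/6
S = 1/3
C² = P²·S² = 1/6 ; C = +0.408248

+√(1/6) = +0.408248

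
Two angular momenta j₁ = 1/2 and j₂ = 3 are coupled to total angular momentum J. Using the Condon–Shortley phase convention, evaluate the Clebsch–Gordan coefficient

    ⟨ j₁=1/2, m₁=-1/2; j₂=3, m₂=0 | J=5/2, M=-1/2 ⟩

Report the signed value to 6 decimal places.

√[6·1!0!5!/7! · 0!1!3!3!2!3!] = √(432/7)
  +(−1)^1/∏(1,0,0,2,0,3)! = -1/12  (running -1/12)
⟨..|..⟩ = √(432/7)·(-1/12) = -0.654654

-0.654654  (= −√(3/7))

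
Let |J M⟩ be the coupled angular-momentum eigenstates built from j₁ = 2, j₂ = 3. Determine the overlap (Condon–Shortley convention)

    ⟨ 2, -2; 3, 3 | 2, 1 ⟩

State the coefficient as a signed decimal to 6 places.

j₁+j₂−J=3  J+j₁−j₂=1  J−j₁+j₂=3  j₁+j₂+J+1=8
(j₁±m₁, j₂±m₂, J±M) = (0,4,6,0,3,1)
P² = 3240/7
sum k=3..3:
  [3] −1/36 = -1/36
S = -1/36
C² = P²·S² = 5/14 ; C = -0.597614

−√(5/14) ≈ -0.597614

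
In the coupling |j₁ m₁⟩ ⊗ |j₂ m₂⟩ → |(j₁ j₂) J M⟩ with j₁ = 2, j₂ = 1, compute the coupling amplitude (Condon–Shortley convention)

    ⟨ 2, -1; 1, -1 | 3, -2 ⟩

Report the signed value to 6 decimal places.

√[7·0!4!2!/7! · 1!3!0!2!1!5!] = √(96)
  +(−1)^0/∏(0,0,3,0,1,2)! = 1/12  (running 1/12)
⟨..|..⟩ = √(96)·(1/12) = +0.816497

+0.816497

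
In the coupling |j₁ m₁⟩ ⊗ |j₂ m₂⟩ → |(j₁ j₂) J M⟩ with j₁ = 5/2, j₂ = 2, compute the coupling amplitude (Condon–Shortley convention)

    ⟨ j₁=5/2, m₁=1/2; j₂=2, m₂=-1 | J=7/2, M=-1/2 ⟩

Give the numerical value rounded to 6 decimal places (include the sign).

+0.557773  (= +√(14/45))

j₁+j₂−J=1  J+j₁−j₂=4  J−j₁+j₂=3  j₁+j₂+J+1=9
(j₁±m₁, j₂±m₂, J±M) = (3,2,1,3,3,4)
P² = 1152/35
sum k=0..1:
  [0] +1/8 = 1/8
  [1] −1/36 = -1/36
S = 7/72
C² = P²·S² = 14/45 ; C = +0.557773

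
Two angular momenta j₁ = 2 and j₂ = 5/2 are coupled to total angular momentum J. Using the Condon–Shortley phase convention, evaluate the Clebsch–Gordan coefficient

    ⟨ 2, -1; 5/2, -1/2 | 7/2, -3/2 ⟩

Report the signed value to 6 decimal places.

j₁+j₂−J=1  J+j₁−j₂=3  J−j₁+j₂=4  j₁+j₂+J+1=9
(j₁±m₁, j₂±m₂, J±M) = (1,3,2,3,2,5)
P² = 384/7
sum k=0..1:
  [0] +1/24 = 1/24
  [1] −1/12 = -1/12
S = -1/24
C² = P²·S² = 2/21 ; C = -0.308607

-0.308607  (= −√(2/21))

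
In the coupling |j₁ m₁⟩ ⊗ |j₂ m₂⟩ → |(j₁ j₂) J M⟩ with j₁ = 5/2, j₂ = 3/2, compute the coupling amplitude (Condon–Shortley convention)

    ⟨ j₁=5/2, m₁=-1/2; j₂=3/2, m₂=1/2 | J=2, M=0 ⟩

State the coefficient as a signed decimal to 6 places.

√[5·2!3!1!/7! · 2!3!2!1!2!2!] = √(8/7)
  +(−1)^1/∏(1,1,2,1,1,0)! = -1/2  (running -1/2)
  +(−1)^2/∏(2,0,1,0,2,1)! = 1/4  (running -1/4)
⟨..|..⟩ = √(8/7)·(-1/4) = -0.267261

-0.267261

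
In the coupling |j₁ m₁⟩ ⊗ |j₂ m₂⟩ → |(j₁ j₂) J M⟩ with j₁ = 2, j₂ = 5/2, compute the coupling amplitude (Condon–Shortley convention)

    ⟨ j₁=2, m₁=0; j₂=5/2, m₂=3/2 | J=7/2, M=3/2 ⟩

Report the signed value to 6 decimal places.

triangle: 1!×3!×4!/9! = 144/362880
(j±m)!: 2!×2!×4!×1!×5!×2! = 23040
prefactor² = (2J+1)×Δ×N² = 512/7
  k=0: +1/(0!×1!×2!×4!×1!×0!) = 1/48
  k=1: −1/(1!×0!×1!×3!×2!×1!) = -1/12
Σ = -1/16  ⇒  CG² = 512/7×(-1/16)² = 2/7
CG = −√(2/7) = -0.534522

-0.534522  (= −√(2/7))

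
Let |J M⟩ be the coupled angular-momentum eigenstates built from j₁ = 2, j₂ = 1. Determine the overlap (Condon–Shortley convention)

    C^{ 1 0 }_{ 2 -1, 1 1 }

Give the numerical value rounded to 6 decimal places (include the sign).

+√(3/10) = +0.547723

j₁+j₂−J=2  J+j₁−j₂=2  J−j₁+j₂=0  j₁+j₂+J+1=5
(j₁±m₁, j₂±m₂, J±M) = (1,3,2,0,1,1)
P² = 6/5
sum k=2..2:
  [2] +1/2 = 1/2
S = 1/2
C² = P²·S² = 3/10 ; C = +0.547723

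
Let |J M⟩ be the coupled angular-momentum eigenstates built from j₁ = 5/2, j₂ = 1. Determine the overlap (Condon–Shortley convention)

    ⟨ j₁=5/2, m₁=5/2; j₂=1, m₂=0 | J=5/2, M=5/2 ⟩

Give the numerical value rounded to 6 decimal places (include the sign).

+√(5/7) = +0.845154

√[6·1!4!1!/7! · 5!0!1!1!5!0!] = √(2880/7)
  +(−1)^0/∏(0,1,0,1,4,0)! = 1/24  (running 1/24)
⟨..|..⟩ = √(2880/7)·(1/24) = +0.845154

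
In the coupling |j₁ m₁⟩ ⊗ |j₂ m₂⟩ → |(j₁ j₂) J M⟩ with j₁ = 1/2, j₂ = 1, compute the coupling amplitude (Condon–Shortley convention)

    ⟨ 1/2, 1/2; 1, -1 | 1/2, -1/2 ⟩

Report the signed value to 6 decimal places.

j₁+j₂−J=1  J+j₁−j₂=0  J−j₁+j₂=1  j₁+j₂+J+1=3
(j₁±m₁, j₂±m₂, J±M) = (1,0,0,2,0,1)
P² = 2/3
sum k=0..0:
  [0] +1/1 = 1
S = 1
C² = P²·S² = 2/3 ; C = +0.816497

+0.816497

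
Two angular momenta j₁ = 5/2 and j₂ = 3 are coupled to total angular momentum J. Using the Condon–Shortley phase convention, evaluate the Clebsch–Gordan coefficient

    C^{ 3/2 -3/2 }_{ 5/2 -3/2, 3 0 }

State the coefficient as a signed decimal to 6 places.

triangle: 4!·1!·2!/8! = 48/40320
(j±m)!: 1!·4!·3!·3!·0!·3! = 5184
prefactor² = (2J+1)·Δ·N² = 864/35
  k=3: −1/(3!·1!·1!·0!·0!·2!) = -1/12
Σ = -1/12  ⇒  CG² = 864/35·(-1/12)² = 6/35
CG = −√(6/35) = -0.414039

−√(6/35) = -0.414039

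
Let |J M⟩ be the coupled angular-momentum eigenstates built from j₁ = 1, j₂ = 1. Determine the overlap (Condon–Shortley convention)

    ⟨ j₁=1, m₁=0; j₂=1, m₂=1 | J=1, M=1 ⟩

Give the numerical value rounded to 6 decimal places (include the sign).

−√(1/2) = -0.707107

√[3·1!1!1!/4! · 1!1!2!0!2!0!] = √(1/2)
  +(−1)^1/∏(1,0,0,1,1,0)! = -1  (running -1)
⟨..|..⟩ = √(1/2)·(-1) = -0.707107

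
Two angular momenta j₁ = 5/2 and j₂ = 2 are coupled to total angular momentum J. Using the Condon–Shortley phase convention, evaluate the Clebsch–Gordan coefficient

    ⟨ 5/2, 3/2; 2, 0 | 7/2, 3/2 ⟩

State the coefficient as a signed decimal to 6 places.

+√(2/7) = +0.534522

triangle: 1!*4!*3!/9! = 144/362880
(j±m)!: 4!*1!*2!*2!*5!*2! = 23040
prefactor² = (2J+1)*Δ*N² = 512/7
  k=0: +1/(0!*1!*1!*2!*3!*1!) = 1/12
  k=1: −1/(1!*0!*0!*1!*4!*2!) = -1/48
Σ = 1/16  ⇒  CG² = 512/7*1/16² = 2/7
CG = +√(2/7) = +0.534522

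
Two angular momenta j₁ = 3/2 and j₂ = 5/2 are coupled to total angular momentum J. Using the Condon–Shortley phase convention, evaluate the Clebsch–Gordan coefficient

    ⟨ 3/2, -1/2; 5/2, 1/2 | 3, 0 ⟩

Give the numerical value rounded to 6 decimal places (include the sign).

√[7·1!2!4!/8! · 1!2!3!2!3!3!] = √(36/5)
  +(−1)^0/∏(0,1,2,3,0,1)! = 1/12  (running 1/12)
  +(−1)^1/∏(1,0,1,2,1,2)! = -1/4  (running -1/6)
⟨..|..⟩ = √(36/5)·(-1/6) = -0.447214

-0.447214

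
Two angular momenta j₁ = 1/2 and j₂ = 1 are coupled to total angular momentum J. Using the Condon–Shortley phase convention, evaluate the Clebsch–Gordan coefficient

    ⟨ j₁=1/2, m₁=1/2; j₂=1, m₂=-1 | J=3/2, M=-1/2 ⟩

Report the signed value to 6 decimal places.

j₁+j₂−J=0  J+j₁−j₂=1  J−j₁+j₂=2  j₁+j₂+J+1=4
(j₁±m₁, j₂±m₂, J±M) = (1,0,0,2,1,2)
P² = 4/3
sum k=0..0:
  [0] +1/2 = 1/2
S = 1/2
C² = P²·S² = 1/3 ; C = +0.577350

+√(1/3) = +0.577350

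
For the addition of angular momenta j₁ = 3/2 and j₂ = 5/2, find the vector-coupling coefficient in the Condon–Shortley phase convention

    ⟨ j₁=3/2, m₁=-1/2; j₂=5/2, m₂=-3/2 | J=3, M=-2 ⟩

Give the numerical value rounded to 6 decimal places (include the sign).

triangle: 1!*2!*4!/8! = 48/40320
(j±m)!: 1!*2!*1!*4!*1!*5! = 5760
prefactor² = (2J+1)*Δ*N² = 48
  k=0: +1/(0!*1!*2!*1!*0!*3!) = 1/12
  k=1: −1/(1!*0!*1!*0!*1!*4!) = -1/24
Σ = 1/24  ⇒  CG² = 48*1/24² = 1/12
CG = +√(1/12) = +0.288675

+0.288675  (= +√(1/12))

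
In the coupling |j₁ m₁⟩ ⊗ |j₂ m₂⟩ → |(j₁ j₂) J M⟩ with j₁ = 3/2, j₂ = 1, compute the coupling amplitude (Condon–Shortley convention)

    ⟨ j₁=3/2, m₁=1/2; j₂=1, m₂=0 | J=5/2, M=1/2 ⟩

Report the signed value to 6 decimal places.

+0.774597  (= +√(3/5))

triangle: 0!*3!*2!/6! = 12/720
(j±m)!: 2!*1!*1!*1!*3!*2! = 24
prefactor² = (2J+1)*Δ*N² = 12/5
  k=0: +1/(0!*0!*1!*1!*2!*1!) = 1/2
Σ = 1/2  ⇒  CG² = 12/5*1/2² = 3/5
CG = +√(3/5) = +0.774597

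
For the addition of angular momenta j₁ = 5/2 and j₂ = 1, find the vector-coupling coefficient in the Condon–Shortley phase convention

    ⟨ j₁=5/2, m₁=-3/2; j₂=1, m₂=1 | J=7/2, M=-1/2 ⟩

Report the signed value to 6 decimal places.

√[8·0!5!2!/8! · 1!4!2!0!3!4!] = √(2304/7)
  +(−1)^0/∏(0,0,4,2,1,0)! = 1/48  (running 1/48)
⟨..|..⟩ = √(2304/7)·(1/48) = +0.377964

+0.377964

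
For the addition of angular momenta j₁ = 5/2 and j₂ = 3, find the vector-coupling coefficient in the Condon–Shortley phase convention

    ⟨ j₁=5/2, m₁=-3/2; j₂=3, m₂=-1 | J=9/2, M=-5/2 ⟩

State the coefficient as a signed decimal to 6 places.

-0.317821

√[10·1!4!5!/11! · 1!4!2!4!2!7!] = √(92160/11)
  +(−1)^0/∏(0,1,4,2,0,3)! = 1/288  (running 1/288)
  +(−1)^1/∏(1,0,3,1,1,4)! = -1/144  (running -1/288)
⟨..|..⟩ = √(92160/11)·(-1/288) = -0.317821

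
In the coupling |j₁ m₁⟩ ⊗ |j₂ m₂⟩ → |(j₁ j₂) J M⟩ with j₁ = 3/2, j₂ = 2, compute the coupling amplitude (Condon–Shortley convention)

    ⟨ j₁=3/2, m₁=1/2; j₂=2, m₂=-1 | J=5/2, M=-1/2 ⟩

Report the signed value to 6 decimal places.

+√(5/14) ≈ +0.597614

j₁+j₂−J=1  J+j₁−j₂=2  J−j₁+j₂=3  j₁+j₂+J+1=7
(j₁±m₁, j₂±m₂, J±M) = (2,1,1,3,2,3)
P² = 72/35
sum k=0..1:
  [0] +1/2 = 1/2
  [1] −1/12 = -1/12
S = 5/12
C² = P²·S² = 5/14 ; C = +0.597614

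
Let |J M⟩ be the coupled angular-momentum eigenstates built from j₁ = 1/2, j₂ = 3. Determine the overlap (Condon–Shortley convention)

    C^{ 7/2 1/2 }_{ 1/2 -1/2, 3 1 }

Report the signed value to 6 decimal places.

+0.654654  (= +√(3/7))

√[8·0!1!6!/8! · 0!1!4!2!4!3!] = √(6912/7)
  +(−1)^0/∏(0,0,1,4,0,2)! = 1/48  (running 1/48)
⟨..|..⟩ = √(6912/7)·(1/48) = +0.654654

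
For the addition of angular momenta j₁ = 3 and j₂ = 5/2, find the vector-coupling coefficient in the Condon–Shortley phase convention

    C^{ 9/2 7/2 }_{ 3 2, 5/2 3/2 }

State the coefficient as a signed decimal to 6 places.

triangle: 1!·5!·4!/11! = 2880/39916800
(j±m)!: 5!·1!·4!·1!·8!·1! = 116121600
prefactor² = (2J+1)·Δ·N² = 921600/11
  k=0: +1/(0!·1!·1!·4!·4!·0!) = 1/576
  k=1: −1/(1!·0!·0!·3!·5!·1!) = -1/720
Σ = 1/2880  ⇒  CG² = 921600/11·1/2880² = 1/99
CG = +√(1/99) = +0.100504

+0.100504  (= +√(1/99))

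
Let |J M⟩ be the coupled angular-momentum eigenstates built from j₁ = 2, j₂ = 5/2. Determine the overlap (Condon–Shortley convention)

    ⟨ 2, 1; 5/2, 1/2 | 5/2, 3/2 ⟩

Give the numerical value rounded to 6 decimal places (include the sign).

-0.414039  (= −√(6/35))

j₁+j₂−J=2  J+j₁−j₂=2  J−j₁+j₂=3  j₁+j₂+J+1=8
(j₁±m₁, j₂±m₂, J±M) = (3,1,3,2,4,1)
P² = 216/35
sum k=0..1:
  [0] +1/12 = 1/12
  [1] −1/4 = -1/4
S = -1/6
C² = P²·S² = 6/35 ; C = -0.414039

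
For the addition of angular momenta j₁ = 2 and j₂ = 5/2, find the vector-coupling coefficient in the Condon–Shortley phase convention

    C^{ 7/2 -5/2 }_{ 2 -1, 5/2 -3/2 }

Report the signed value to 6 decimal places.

triangle: 1!·3!·4!/9! = 144/362880
(j±m)!: 1!·3!·1!·4!·1!·6! = 103680
prefactor² = (2J+1)·Δ·N² = 2304/7
  k=0: +1/(0!·1!·3!·1!·0!·3!) = 1/36
  k=1: −1/(1!·0!·2!·0!·1!·4!) = -1/48
Σ = 1/144  ⇒  CG² = 2304/7·1/144² = 1/63
CG = +√(1/63) = +0.125988

+√(1/63) ≈ +0.125988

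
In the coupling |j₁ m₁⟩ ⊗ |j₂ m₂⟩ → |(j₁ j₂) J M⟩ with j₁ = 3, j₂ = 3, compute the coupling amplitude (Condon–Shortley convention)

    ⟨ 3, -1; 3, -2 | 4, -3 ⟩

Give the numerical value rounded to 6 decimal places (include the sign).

√[9·2!4!4!/11! · 2!4!1!5!1!7!] = √(82944/11)
  +(−1)^0/∏(0,2,4,1,0,3)! = 1/288  (running 1/288)
  +(−1)^1/∏(1,1,3,0,1,4)! = -1/144  (running -1/288)
⟨..|..⟩ = √(82944/11)·(-1/288) = -0.301511

−√(1/11) = -0.301511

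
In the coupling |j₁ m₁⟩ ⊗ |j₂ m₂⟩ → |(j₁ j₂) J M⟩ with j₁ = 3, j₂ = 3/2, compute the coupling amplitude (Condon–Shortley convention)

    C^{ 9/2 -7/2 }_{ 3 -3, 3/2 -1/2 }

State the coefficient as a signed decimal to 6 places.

+√(1/3) = +0.577350

√[10·0!6!3!/10! · 0!6!1!2!1!8!] = √(691200)
  +(−1)^0/∏(0,0,6,1,0,2)! = 1/1440  (running 1/1440)
⟨..|..⟩ = √(691200)·(1/1440) = +0.577350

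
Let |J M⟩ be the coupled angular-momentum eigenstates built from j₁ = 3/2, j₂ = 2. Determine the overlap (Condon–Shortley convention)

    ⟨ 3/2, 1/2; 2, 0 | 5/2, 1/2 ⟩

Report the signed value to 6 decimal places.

triangle: 1!*2!*3!/7! = 12/5040
(j±m)!: 2!*1!*2!*2!*3!*2! = 96
prefactor² = (2J+1)*Δ*N² = 48/35
  k=0: +1/(0!*1!*1!*2!*1!*1!) = 1/2
  k=1: −1/(1!*0!*0!*1!*2!*2!) = -1/4
Σ = 1/4  ⇒  CG² = 48/35*1/4² = 3/35
CG = +√(3/35) = +0.292770

+0.292770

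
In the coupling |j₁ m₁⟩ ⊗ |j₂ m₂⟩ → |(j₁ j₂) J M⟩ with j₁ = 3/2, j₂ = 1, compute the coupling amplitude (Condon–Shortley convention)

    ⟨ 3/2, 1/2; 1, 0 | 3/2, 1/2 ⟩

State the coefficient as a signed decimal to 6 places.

+0.258199

triangle: 1!*2!*1!/5! = 2/120
(j±m)!: 2!*1!*1!*1!*2!*1! = 4
prefactor² = (2J+1)*Δ*N² = 4/15
  k=0: +1/(0!*1!*1!*1!*1!*0!) = 1
  k=1: −1/(1!*0!*0!*0!*2!*1!) = -1/2
Σ = 1/2  ⇒  CG² = 4/15*1/2² = 1/15
CG = +√(1/15) = +0.258199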